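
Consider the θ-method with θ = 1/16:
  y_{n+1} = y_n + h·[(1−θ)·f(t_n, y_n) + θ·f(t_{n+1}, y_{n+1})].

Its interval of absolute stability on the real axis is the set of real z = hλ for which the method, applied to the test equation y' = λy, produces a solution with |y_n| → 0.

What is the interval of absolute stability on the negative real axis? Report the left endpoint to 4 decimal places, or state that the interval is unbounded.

(-2.2857, 0).

Test eqn y'=λy, z=hλ:
  y_{n+1} = y_n + z·[15/16·y_n + 1/16·y_{n+1}] ⇒ (1 − 1/16z)y_{n+1} = (1 + 15/16z)y_n
  Hence R(z) = (1 + 15/16z)/(1 − 1/16z).

Solve |R(x)|<1 on ℝ⁻.
x=-0.56: |R|=0.4589
R=−1: 1+15/16x = −1+1/16x ⇒ -7/8x=2 ⇒ x=2/(-7/8)=-2.2857
Confirm numerically:
  x=-2.117: |R|=0.86963 <1
  x=-1.884: |R|=0.68553 <1
  x=-1.592: |R|=0.44793 <1
  x=-2.750: |R|=1.34667 >1
  x=-2.735: |R|=1.33574 >1
Stable set (-2.2857, 0).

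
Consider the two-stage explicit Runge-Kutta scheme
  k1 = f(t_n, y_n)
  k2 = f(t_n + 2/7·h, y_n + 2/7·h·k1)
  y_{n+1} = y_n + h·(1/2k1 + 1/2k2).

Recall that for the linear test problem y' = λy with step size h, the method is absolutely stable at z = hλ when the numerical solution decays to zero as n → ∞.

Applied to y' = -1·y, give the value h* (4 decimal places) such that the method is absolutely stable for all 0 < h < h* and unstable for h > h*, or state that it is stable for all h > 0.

Set f=λy, z=hλ:
  k1=λy_n ⇒ h·k1=z·y_n;  k2=λ(1+2/7z)y_n ⇒ h·k2=z(1+2/7z)y_n
  y_{n+1}/y_n = 1 + 1/2z + 1/2z(1+2/7z) = 1 + z + 1/7z²
  ⇒ R(z) = 1 + z + 1/7z².

Need |R(x)|<1, x<0.
x=-1.75: |R|=0.3125
R=1: x+1/7x²=0 ⇒ x=−7=-7.0000; min R=1−1/(4·1/7)=-0.7500>−1
Confirm numerically:
  x=-5.999: |R|=0.14214 <1
  x=-5.756: |R|=0.02292 <1
  x=-3.665: |R|=0.74611 <1
  x=-7.471: |R|=1.50269 >1
  x=-7.435: |R|=1.46203 >1
  x=-7.128: |R|=1.13034 >1
Stable set (-7.0000, 0).

(-7.0000,0); λ=-1 ⇒ h* = (7)/1 = 7.0000.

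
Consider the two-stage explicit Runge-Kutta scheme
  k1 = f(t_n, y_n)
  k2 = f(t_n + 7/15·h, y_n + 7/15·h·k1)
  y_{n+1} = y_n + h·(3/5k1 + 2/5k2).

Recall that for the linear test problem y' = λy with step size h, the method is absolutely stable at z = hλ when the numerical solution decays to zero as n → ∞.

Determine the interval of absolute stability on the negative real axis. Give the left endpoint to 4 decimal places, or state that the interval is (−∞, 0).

Test eqn y'=λy, z=hλ:
  k1=λy_n ⇒ h·k1=z·y_n;  k2=λ(1+7/15z)y_n ⇒ h·k2=z(1+7/15z)y_n
  y_{n+1}/y_n = 1 + 3/5z + 2/5z(1+7/15z) = 1 + z + 14/75z²
  so R(z) = 1 + z + 14/75z².

Need |R(x)|<1, x<0.
x=-1.13: |R|=0.1084
R=1: x+14/75x²=0 ⇒ x=−75/14=-5.3571; min R=1−1/(4·14/75)=-0.3393>−1
Confirm numerically:
  x=-5.206: |R|=0.85312 <1
  x=-4.821: |R|=0.51751 <1
  x=-3.046: |R|=0.31409 <1
  x=-5.908: |R|=1.60750 >1
  x=-5.575: |R|=1.22672 >1
  x=-5.447: |R|=1.09136 >1
Stable set (-5.3571, 0).

(-5.3571, 0).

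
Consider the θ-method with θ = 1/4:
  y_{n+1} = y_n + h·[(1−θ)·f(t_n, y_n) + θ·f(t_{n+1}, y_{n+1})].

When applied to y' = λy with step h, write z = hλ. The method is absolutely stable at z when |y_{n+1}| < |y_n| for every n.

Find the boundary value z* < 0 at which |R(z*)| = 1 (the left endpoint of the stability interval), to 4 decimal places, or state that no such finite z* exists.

Set f=λy, z=hλ:
  y_{n+1} = y_n + z·[3/4·y_n + 1/4·y_{n+1}] ⇒ (1 − 1/4z)y_{n+1} = (1 + 3/4z)y_n
  R(z) = (1 + 3/4z)/(1 − 1/4z).

Solve |R(x)|<1 on ℝ⁻.
x=-1.39: |R|=0.0315
R=−1: 1+3/4x = −1+1/4x ⇒ -1/2x=2 ⇒ x=2/(-1/2)=-4.0000
Confirm numerically:
  x=-3.040: |R|=0.72727 <1
  x=-2.577: |R|=0.56728 <1
  x=-2.189: |R|=0.41477 <1
  x=-4.469: |R|=1.11076 >1
  x=-4.324: |R|=1.07785 >1
  x=-4.183: |R|=1.04473 >1
Stable set (-4.0000, 0).

z* = -4.0000.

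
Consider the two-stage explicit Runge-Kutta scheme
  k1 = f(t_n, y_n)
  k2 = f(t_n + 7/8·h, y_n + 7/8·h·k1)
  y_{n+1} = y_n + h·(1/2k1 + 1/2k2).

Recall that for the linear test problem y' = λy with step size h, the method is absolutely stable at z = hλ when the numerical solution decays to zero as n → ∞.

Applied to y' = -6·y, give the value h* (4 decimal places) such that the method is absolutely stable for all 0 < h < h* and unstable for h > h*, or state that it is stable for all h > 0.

On y'=λy, z=hλ:
  k1=λy_n ⇒ h·k1=z·y_n;  k2=λ(1+7/8z)y_n ⇒ h·k2=z(1+7/8z)y_n
  y_{n+1}/y_n = 1 + 1/2z + 1/2z(1+7/8z) = 1 + z + 7/16z²
  ⇒ R(z) = 1 + z + 7/16z².

Boundary: |R(x)|=1, x<0.
x=-1.78: |R|=0.6062
R=1: x+7/16x²=0 ⇒ x=−16/7=-2.2857; min R=1−1/(4·7/16)=0.4286>−1
Confirm numerically:
  x=-2.128: |R|=0.85317 <1
  x=-1.714: |R|=0.57129 <1
  x=-1.684: |R|=0.55669 <1
  x=-2.771: |R|=1.58832 >1
  x=-2.706: |R|=1.49757 >1
  x=-2.547: |R|=1.29115 >1
Stable set (-2.2857, 0).

(-2.2857,0); λ=-6 ⇒ h* = (16/7)/6 = 0.3810.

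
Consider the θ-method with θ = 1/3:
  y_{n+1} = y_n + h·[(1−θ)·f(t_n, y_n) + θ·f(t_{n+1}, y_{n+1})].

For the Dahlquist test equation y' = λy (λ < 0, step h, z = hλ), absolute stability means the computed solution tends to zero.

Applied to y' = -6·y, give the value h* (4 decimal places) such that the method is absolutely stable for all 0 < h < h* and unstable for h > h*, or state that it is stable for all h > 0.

(-6.0000,0); λ=-6 ⇒ h* = (6)/6 = 1.0000.

On y'=λy, z=hλ:
  y_{n+1} = y_n + z·[2/3·y_n + 1/3·y_{n+1}] ⇒ (1 − 1/3z)y_{n+1} = (1 + 2/3z)y_n
  so R(z) = (1 + 2/3z)/(1 − 1/3z).

Solve |R(x)|<1 on ℝ⁻.
x=-1.01: |R|=0.2444
R=−1: 1+2/3x = −1+1/3x ⇒ -1/3x=2 ⇒ x=2/(-1/3)=-6.0000
Confirm numerically:
  x=-4.050: |R|=0.72340 <1
  x=-3.643: |R|=0.64519 <1
  x=-2.753: |R|=0.43560 <1
  x=-6.294: |R|=1.03163 >1
  x=-6.221: |R|=1.02397 >1
  x=-6.169: |R|=1.01843 >1
Stable set (-6.0000, 0).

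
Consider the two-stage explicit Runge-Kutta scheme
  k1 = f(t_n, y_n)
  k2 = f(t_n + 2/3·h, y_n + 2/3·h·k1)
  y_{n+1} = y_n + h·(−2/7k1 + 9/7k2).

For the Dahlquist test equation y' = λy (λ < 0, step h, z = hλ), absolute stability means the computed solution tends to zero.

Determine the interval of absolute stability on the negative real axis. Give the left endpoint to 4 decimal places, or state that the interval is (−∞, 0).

(-1.1667, 0).

With y'=λy (z=hλ):
  k1=λy_n ⇒ h·k1=z·y_n;  k2=λ(1+2/3z)y_n ⇒ h·k2=z(1+2/3z)y_n
  y_{n+1}/y_n = 1 − 2/7z + 9/7z(1+2/3z) = 1 + z + 6/7z²
  Hence R(z) = 1 + z + 6/7z².

Find x<0 with |R(x)|<1.
x=-0.65: |R|=0.7121
R=1: x+6/7x²=0 ⇒ x=−7/6=-1.1667; min R=1−1/(4·6/7)=0.7083>−1
Confirm numerically:
  x=-0.639: |R|=0.71099 <1
  x=-0.609: |R|=0.70890 <1
  x=-0.590: |R|=0.70837 <1
  x=-1.266: |R|=1.10779 >1
  x=-1.243: |R|=1.08133 >1
Stable set (-1.1667, 0).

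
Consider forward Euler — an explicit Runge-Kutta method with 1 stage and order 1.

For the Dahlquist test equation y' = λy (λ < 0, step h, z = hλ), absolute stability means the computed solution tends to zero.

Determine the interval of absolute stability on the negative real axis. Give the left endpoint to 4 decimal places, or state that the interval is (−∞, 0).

(-2.0000, 0).

Set f=λy, z=hλ:
  order 1, 1-stage ⇒ R(z)=1+z
  (e.g. R(-0.77)=0.23000, |R|=0.23000)

Boundary: |R(x)|=1, x<0.
x=-0.77: |R|=0.2300
|R(-2.38)|=1.3800 |R(-2.21)|=1.2100 |R(-2.11)|=1.1100
Bisect:
  x_lo=-2.3975 |R|=1.3975  x_hi=-0.3970 |R|=0.6030
  mid=-1.39727 |R|=0.39727 →hi
  mid=-1.89739 |R|=0.89739 →hi
  mid=-2.14745 |R|=1.14745 →lo
  mid=-2.02242 |R|=1.02242 →lo
  mid=-1.95991 |R|=0.95991 →hi
  mid=-1.99117 |R|=0.99117 →hi
  mid=-2.00679 |R|=1.00679 →lo
  mid=-1.99898 |R|=0.99898 →hi
  mid=-2.00289 |R|=1.00289 →lo
  ...
  [-2.00008,-1.99996] ⇒ x*=-2.0000
Interval (-2.0000, 0).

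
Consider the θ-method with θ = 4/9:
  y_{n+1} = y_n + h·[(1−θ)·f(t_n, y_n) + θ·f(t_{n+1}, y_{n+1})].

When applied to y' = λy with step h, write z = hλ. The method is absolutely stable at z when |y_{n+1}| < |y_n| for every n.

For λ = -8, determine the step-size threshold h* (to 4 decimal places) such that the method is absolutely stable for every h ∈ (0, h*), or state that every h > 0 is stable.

With y'=λy (z=hλ):
  y_{n+1} = y_n + z·[5/9·y_n + 4/9·y_{n+1}] ⇒ (1 − 4/9z)y_{n+1} = (1 + 5/9z)y_n
  ⇒ R(z) = (1 + 5/9z)/(1 − 4/9z).

Find x<0 with |R(x)|<1.
x=-1.17: |R|=0.2303
R=−1: 1+5/9x = −1+4/9x ⇒ -1/9x=2 ⇒ x=2/(-1/9)=-18.0000
Confirm numerically:
  x=-14.764: |R|=0.95245 <1
  x=-13.836: |R|=0.93529 <1
  x=-11.480: |R|=0.88128 <1
  x=-8.061: |R|=0.75902 <1
  x=-18.517: |R|=1.00622 >1
  x=-18.335: |R|=1.00407 >1
  x=-18.252: |R|=1.00307 >1
So |R|<1 on (-18.0000, 0).

(-18.0000,0); λ=-8 ⇒ h* = (18)/8 = 2.2500.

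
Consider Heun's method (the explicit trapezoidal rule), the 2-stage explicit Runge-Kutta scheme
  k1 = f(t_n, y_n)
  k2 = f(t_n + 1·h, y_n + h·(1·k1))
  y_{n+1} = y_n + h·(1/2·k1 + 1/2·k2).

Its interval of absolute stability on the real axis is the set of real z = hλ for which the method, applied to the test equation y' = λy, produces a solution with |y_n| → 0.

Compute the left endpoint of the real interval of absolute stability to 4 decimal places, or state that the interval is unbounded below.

Set f=λy, z=hλ:
  order 2, 2-stage ⇒ R(z)=1+z+z^2/2
  (e.g. R(-1.02)=0.50020, |R|=0.50020)

Need |R(x)|<1, x<0.
x=-1.02: |R|=0.5002
|R(-2.23)|=1.2565 |R(-1.84)|=0.8528 |R(-1.11)|=0.5060
Bisect:
  x_lo=-2.3124 |R|=1.3613  x_hi=-0.2425 |R|=0.7869
  mid=-1.27746 |R|=0.53849 →hi
  mid=-1.79495 |R|=0.81598 →hi
  mid=-2.05370 |R|=1.05514 →lo
  mid=-1.92433 |R|=0.92719 →hi
  mid=-1.98901 |R|=0.98907 →hi
  mid=-2.02136 |R|=1.02158 →lo
  mid=-2.00518 |R|=1.00520 →lo
  mid=-1.99710 |R|=0.99710 →hi
  mid=-2.00114 |R|=1.00114 →lo
  ...
  [-2.00000,-1.99988] ⇒ x*=-2.0000
So |R|<1 on (-2.0000, 0).

z* = -2.0000.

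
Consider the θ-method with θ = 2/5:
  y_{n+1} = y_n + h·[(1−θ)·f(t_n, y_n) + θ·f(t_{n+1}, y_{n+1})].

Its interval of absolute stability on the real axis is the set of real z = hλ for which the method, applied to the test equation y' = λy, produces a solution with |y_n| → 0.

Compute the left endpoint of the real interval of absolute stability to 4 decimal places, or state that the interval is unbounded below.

left endpoint -10.0000.

Set f=λy, z=hλ:
  y_{n+1} = y_n + z·[3/5·y_n + 2/5·y_{n+1}] ⇒ (1 − 2/5z)y_{n+1} = (1 + 3/5z)y_n
  ⇒ R(z) = (1 + 3/5z)/(1 − 2/5z).

Need |R(x)|<1, x<0.
x=-1.53: |R|=0.0509
R=−1: 1+3/5x = −1+2/5x ⇒ -1/5x=2 ⇒ x=2/(-1/5)=-10.0000
Confirm numerically:
  x=-9.571: |R|=0.98223 <1
  x=-8.135: |R|=0.91232 <1
  x=-7.749: |R|=0.89018 <1
  x=-10.421: |R|=1.01629 >1
  x=-10.210: |R|=1.00826 >1
Stable set (-10.0000, 0).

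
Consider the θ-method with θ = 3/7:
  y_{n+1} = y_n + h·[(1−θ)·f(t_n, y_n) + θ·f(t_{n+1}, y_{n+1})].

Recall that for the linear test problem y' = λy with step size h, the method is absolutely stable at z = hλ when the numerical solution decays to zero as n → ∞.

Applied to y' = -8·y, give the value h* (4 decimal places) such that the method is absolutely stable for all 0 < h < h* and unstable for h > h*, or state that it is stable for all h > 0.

(-14.0000,0); λ=-8 ⇒ h* = (14)/8 = 1.7500.

With y'=λy (z=hλ):
  y_{n+1} = y_n + z·[4/7·y_n + 3/7·y_{n+1}] ⇒ (1 − 3/7z)y_{n+1} = (1 + 4/7z)y_n
  so R(z) = (1 + 4/7z)/(1 − 3/7z).

Need |R(x)|<1, x<0.
x=-1.34: |R|=0.1488
R=−1: 1+4/7x = −1+3/7x ⇒ -1/7x=2 ⇒ x=2/(-1/7)=-14.0000
Confirm numerically:
  x=-10.001: |R|=0.89193 <1
  x=-9.551: |R|=0.87521 <1
  x=-5.809: |R|=0.66467 <1
  x=-14.583: |R|=1.01149 >1
  x=-14.256: |R|=1.00514 >1
So |R|<1 on (-14.0000, 0).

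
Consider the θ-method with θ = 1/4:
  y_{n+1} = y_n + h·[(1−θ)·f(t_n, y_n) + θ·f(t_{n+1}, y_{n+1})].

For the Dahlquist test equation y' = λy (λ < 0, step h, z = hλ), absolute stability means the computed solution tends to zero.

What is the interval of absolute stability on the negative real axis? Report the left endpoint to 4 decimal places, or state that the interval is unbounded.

z∈(-4.0000,0).

Test eqn y'=λy, z=hλ:
  y_{n+1} = y_n + z·[3/4·y_n + 1/4·y_{n+1}] ⇒ (1 − 1/4z)y_{n+1} = (1 + 3/4z)y_n
  ⇒ R(z) = (1 + 3/4z)/(1 − 1/4z).

Find x<0 with |R(x)|<1.
x=-1.14: |R|=0.1128
R=−1: 1+3/4x = −1+1/4x ⇒ -1/2x=2 ⇒ x=2/(-1/2)=-4.0000
Confirm numerically:
  x=-2.420: |R|=0.50779 <1
  x=-1.935: |R|=0.30413 <1
  x=-1.610: |R|=0.14795 <1
  x=-4.289: |R|=1.06973 >1
  x=-4.240: |R|=1.05825 >1
  x=-4.122: |R|=1.03004 >1
Stable set (-4.0000, 0).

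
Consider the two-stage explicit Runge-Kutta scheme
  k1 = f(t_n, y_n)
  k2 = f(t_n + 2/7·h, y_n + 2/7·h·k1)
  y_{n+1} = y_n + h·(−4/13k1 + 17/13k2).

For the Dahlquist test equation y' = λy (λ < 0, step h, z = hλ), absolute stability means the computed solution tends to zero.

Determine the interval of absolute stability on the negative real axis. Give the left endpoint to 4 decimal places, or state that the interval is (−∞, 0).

z∈(-2.6765,0).

With y'=λy (z=hλ):
  k1=λy_n ⇒ h·k1=z·y_n;  k2=λ(1+2/7z)y_n ⇒ h·k2=z(1+2/7z)y_n
  y_{n+1}/y_n = 1 − 4/13z + 17/13z(1+2/7z) = 1 + z + 34/91z²
  so R(z) = 1 + z + 34/91z².

Find x<0 with |R(x)|<1.
x=-0.67: |R|=0.4977
R=1: x+34/91x²=0 ⇒ x=−91/34=-2.6765; min R=1−1/(4·34/91)=0.3309>−1
Confirm numerically:
  x=-2.446: |R|=0.78938 <1
  x=-1.393: |R|=0.33200 <1
  x=-1.082: |R|=0.35541 <1
  x=-2.987: |R|=1.34656 >1
  x=-2.884: |R|=1.22362 >1
  x=-2.711: |R|=1.03497 >1
Interval (-2.6765, 0).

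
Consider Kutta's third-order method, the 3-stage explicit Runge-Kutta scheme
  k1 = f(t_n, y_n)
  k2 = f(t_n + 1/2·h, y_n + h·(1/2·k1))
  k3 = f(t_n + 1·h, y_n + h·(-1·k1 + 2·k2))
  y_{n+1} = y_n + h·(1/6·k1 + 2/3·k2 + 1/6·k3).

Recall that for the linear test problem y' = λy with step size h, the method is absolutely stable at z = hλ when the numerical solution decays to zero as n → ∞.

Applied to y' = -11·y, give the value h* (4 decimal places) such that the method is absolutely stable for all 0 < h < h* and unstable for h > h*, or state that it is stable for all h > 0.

On y'=λy, z=hλ:
  order 3, 3-stage ⇒ R(z)=1+z+z^2/2+z^3/6
  (e.g. R(-0.45)=0.63606, |R|=0.63606)

Need |R(x)|<1, x<0.
x=-0.45: |R|=0.6361
|R(-1.98)|=0.3135 |R(-1.66)|=0.0446 |R(-1.62)|=0.0164
Bisect:
  x_lo=-2.8893 |R|=1.7354  x_hi=-0.3325 |R|=0.7167
  mid=-1.61091 |R|=0.01012 →hi
  mid=-2.25012 |R|=0.61735 →hi
  mid=-2.56973 |R|=1.09619 →lo
  mid=-2.40993 |R|=0.83876 →hi
  mid=-2.48983 |R|=0.96272 →hi
  mid=-2.52978 |R|=1.02823 →lo
  mid=-2.50981 |R|=0.99517 →hi
  ...
  [-2.51277,-2.51262] ⇒ x*=-2.5127
Interval (-2.5127, 0).

(-2.5127,0); λ=-11 ⇒ h* = 0.2284.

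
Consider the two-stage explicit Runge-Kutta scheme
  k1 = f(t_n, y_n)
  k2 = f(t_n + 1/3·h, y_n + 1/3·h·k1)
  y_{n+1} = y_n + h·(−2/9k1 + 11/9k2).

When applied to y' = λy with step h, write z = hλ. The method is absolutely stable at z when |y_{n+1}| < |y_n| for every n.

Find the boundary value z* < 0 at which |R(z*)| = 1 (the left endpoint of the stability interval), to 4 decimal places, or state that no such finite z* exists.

On y'=λy, z=hλ:
  k1=λy_n ⇒ h·k1=z·y_n;  k2=λ(1+1/3z)y_n ⇒ h·k2=z(1+1/3z)y_n
  y_{n+1}/y_n = 1 − 2/9z + 11/9z(1+1/3z) = 1 + z + 11/27z²
  ⇒ R(z) = 1 + z + 11/27z².

Boundary: |R(x)|=1, x<0.
x=-0.48: |R|=0.6139
R=1: x+11/27x²=0 ⇒ x=−27/11=-2.4545; min R=1−1/(4·11/27)=0.3864>−1
Confirm numerically:
  x=-2.349: |R|=0.89899 <1
  x=-2.227: |R|=0.79355 <1
  x=-2.225: |R|=0.79192 <1
  x=-1.445: |R|=0.40568 <1
  x=-2.776: |R|=1.36355 >1
  x=-2.594: |R|=1.14738 >1
So |R|<1 on (-2.4545, 0).

z* = -2.4545.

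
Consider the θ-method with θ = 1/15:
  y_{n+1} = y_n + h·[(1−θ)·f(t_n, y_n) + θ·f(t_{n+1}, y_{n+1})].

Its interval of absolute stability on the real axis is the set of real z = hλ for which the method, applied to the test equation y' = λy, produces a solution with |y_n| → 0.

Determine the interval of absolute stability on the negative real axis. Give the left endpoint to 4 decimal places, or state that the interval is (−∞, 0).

z∈(-2.3077,0).

With y'=λy (z=hλ):
  y_{n+1} = y_n + z·[14/15·y_n + 1/15·y_{n+1}] ⇒ (1 − 1/15z)y_{n+1} = (1 + 14/15z)y_n
  R(z) = (1 + 14/15z)/(1 − 1/15z).

Need |R(x)|<1, x<0.
x=-0.95: |R|=0.1066
R=−1: 1+14/15x = −1+1/15x ⇒ -13/15x=2 ⇒ x=2/(-13/15)=-2.3077
Confirm numerically:
  x=-2.173: |R|=0.89804 <1
  x=-1.425: |R|=0.30137 <1
  x=-1.090: |R|=0.01616 <1
  x=-1.085: |R|=0.01181 <1
  x=-2.770: |R|=1.33821 >1
  x=-2.698: |R|=1.28670 >1
Interval (-2.3077, 0).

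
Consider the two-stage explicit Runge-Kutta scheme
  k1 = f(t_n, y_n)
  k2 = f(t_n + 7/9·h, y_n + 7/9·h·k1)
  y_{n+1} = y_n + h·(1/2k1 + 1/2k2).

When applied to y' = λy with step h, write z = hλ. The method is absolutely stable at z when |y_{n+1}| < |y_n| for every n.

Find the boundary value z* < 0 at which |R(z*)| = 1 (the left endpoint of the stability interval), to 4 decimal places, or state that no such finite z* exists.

z* = -2.5714.

Test eqn y'=λy, z=hλ:
  k1=λy_n ⇒ h·k1=z·y_n;  k2=λ(1+7/9z)y_n ⇒ h·k2=z(1+7/9z)y_n
  y_{n+1}/y_n = 1 + 1/2z + 1/2z(1+7/9z) = 1 + z + 7/18z²
  R(z) = 1 + z + 7/18z².

Find x<0 with |R(x)|<1.
x=-1.4: |R|=0.3622
R=1: x+7/18x²=0 ⇒ x=−18/7=-2.5714; min R=1−1/(4·7/18)=0.3571>−1
Confirm numerically:
  x=-1.955: |R|=0.53134 <1
  x=-1.744: |R|=0.43882 <1
  x=-1.162: |R|=0.36309 <1
  x=-1.097: |R|=0.37099 <1
  x=-3.138: |R|=1.69141 >1
  x=-3.044: |R|=1.55942 >1
  x=-2.637: |R|=1.06724 >1
So |R|<1 on (-2.5714, 0).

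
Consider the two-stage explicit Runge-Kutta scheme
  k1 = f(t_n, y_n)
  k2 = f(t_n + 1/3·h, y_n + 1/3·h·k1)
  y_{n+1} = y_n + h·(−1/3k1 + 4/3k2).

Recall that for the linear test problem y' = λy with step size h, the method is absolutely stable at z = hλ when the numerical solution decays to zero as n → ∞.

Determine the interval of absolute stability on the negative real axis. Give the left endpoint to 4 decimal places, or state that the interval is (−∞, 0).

z∈(-2.2500,0).

On y'=λy, z=hλ:
  k1=λy_n ⇒ h·k1=z·y_n;  k2=λ(1+1/3z)y_n ⇒ h·k2=z(1+1/3z)y_n
  y_{n+1}/y_n = 1 − 1/3z + 4/3z(1+1/3z) = 1 + z + 4/9z²
  so R(z) = 1 + z + 4/9z².

Need |R(x)|<1, x<0.
x=-0.46: |R|=0.6340
R=1: x+4/9x²=0 ⇒ x=−9/4=-2.2500; min R=1−1/(4·4/9)=0.4375>−1
Confirm numerically:
  x=-1.949: |R|=0.73927 <1
  x=-1.477: |R|=0.49257 <1
  x=-0.961: |R|=0.44945 <1
  x=-2.839: |R|=1.74319 >1
  x=-2.359: |R|=1.11428 >1
Stable set (-2.2500, 0).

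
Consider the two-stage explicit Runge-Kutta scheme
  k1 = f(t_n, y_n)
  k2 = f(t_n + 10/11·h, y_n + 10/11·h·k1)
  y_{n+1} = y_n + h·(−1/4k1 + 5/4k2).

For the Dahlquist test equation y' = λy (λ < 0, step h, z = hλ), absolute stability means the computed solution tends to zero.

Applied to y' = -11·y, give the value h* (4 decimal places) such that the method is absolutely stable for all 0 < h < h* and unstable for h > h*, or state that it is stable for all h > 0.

(-0.8800,0); λ=-11 ⇒ h* = (22/25)/11 = 0.0800.

With y'=λy (z=hλ):
  k1=λy_n ⇒ h·k1=z·y_n;  k2=λ(1+10/11z)y_n ⇒ h·k2=z(1+10/11z)y_n
  y_{n+1}/y_n = 1 − 1/4z + 5/4z(1+10/11z) = 1 + z + 25/22z²
  so R(z) = 1 + z + 25/22z².

Boundary: |R(x)|=1, x<0.
x=-1.55: |R|=2.1801
R=1: x+25/22x²=0 ⇒ x=−22/25=-0.8800; min R=1−1/(4·25/22)=0.7800>−1
Confirm numerically:
  x=-0.834: |R|=0.95640 <1
  x=-0.750: |R|=0.88920 <1
  x=-0.645: |R|=0.82776 <1
  x=-0.557: |R|=0.79556 <1
  x=-1.130: |R|=1.32102 >1
  x=-0.917: |R|=1.03856 >1
So |R|<1 on (-0.8800, 0).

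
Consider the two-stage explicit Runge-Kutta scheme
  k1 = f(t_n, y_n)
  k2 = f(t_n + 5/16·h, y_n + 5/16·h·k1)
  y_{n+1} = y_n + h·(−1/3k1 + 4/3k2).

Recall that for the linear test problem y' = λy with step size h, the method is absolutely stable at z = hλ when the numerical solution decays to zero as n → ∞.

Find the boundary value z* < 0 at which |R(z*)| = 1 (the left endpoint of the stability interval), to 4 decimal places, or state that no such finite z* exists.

left endpoint -2.4000.

On y'=λy, z=hλ:
  k1=λy_n ⇒ h·k1=z·y_n;  k2=λ(1+5/16z)y_n ⇒ h·k2=z(1+5/16z)y_n
  y_{n+1}/y_n = 1 − 1/3z + 4/3z(1+5/16z) = 1 + z + 5/12z²
  ⇒ R(z) = 1 + z + 5/12z².

Need |R(x)|<1, x<0.
x=-0.94: |R|=0.4282
R=1: x+5/12x²=0 ⇒ x=−12/5=-2.4000; min R=1−1/(4·5/12)=0.4000>−1
Confirm numerically:
  x=-1.720: |R|=0.51267 <1
  x=-1.628: |R|=0.47633 <1
  x=-1.278: |R|=0.40254 <1
  x=-2.995: |R|=1.74251 >1
  x=-2.485: |R|=1.08801 >1
Interval (-2.4000, 0).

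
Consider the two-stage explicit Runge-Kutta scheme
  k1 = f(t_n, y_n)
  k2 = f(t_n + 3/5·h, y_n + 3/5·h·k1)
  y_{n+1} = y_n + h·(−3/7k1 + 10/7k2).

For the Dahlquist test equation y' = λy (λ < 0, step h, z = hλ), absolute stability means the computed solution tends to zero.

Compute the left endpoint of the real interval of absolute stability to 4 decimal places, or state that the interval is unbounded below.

On y'=λy, z=hλ:
  k1=λy_n ⇒ h·k1=z·y_n;  k2=λ(1+3/5z)y_n ⇒ h·k2=z(1+3/5z)y_n
  y_{n+1}/y_n = 1 − 3/7z + 10/7z(1+3/5z) = 1 + z + 6/7z²
  ⇒ R(z) = 1 + z + 6/7z².

Boundary: |R(x)|=1, x<0.
x=-1.51: |R|=1.4444
R=1: x+6/7x²=0 ⇒ x=−7/6=-1.1667; min R=1−1/(4·6/7)=0.7083>−1
Confirm numerically:
  x=-1.138: |R|=0.97204 <1
  x=-0.971: |R|=0.83715 <1
  x=-0.583: |R|=0.70833 <1
  x=-0.476: |R|=0.71821 <1
  x=-1.653: |R|=1.68906 >1
  x=-1.420: |R|=1.30834 >1
  x=-1.291: |R|=1.13758 >1
Stable set (-1.1667, 0).

left endpoint -1.1667.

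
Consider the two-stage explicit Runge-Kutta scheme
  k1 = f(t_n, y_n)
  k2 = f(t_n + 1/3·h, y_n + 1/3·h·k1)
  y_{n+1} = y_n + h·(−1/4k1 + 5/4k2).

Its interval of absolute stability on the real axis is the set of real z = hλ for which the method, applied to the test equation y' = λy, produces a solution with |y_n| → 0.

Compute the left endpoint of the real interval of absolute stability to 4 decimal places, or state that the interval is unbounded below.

Set f=λy, z=hλ:
  k1=λy_n ⇒ h·k1=z·y_n;  k2=λ(1+1/3z)y_n ⇒ h·k2=z(1+1/3z)y_n
  y_{n+1}/y_n = 1 − 1/4z + 5/4z(1+1/3z) = 1 + z + 5/12z²
  Hence R(z) = 1 + z + 5/12z².

Boundary: |R(x)|=1, x<0.
x=-0.88: |R|=0.4427
R=1: x+5/12x²=0 ⇒ x=−12/5=-2.4000; min R=1−1/(4·5/12)=0.4000>−1
Confirm numerically:
  x=-1.808: |R|=0.55403 <1
  x=-1.598: |R|=0.46600 <1
  x=-1.367: |R|=0.41162 <1
  x=-1.126: |R|=0.40228 <1
  x=-2.800: |R|=1.46667 >1
  x=-2.731: |R|=1.37665 >1
  x=-2.449: |R|=1.05000 >1
So |R|<1 on (-2.4000, 0).

left endpoint -2.4000.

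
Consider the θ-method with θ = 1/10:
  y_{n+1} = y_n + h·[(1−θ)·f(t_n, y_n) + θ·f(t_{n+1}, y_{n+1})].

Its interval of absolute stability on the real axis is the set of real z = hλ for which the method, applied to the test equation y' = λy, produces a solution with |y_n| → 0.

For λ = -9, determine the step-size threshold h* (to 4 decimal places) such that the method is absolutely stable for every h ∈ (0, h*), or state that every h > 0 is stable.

(-2.5000,0); λ=-9 ⇒ h* = (5/2)/9 = 0.2778.

With y'=λy (z=hλ):
  y_{n+1} = y_n + z·[9/10·y_n + 1/10·y_{n+1}] ⇒ (1 − 1/10z)y_{n+1} = (1 + 9/10z)y_n
  Hence R(z) = (1 + 9/10z)/(1 − 1/10z).

Boundary: |R(x)|=1, x<0.
x=-1.24: |R|=0.1032
R=−1: 1+9/10x = −1+1/10x ⇒ -4/5x=2 ⇒ x=2/(-4/5)=-2.5000
Confirm numerically:
  x=-2.004: |R|=0.66944 <1
  x=-1.852: |R|=0.56261 <1
  x=-1.743: |R|=0.48429 <1
  x=-3.058: |R|=1.34186 >1
  x=-2.974: |R|=1.29228 >1
So |R|<1 on (-2.5000, 0).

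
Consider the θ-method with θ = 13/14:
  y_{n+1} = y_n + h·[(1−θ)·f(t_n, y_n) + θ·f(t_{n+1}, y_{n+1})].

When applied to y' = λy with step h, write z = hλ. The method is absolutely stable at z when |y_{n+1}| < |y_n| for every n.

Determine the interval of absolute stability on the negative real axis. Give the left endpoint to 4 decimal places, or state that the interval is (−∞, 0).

(−∞, 0) — no finite endpoint.

With y'=λy (z=hλ):
  y_{n+1} = y_n + z·[1/14·y_n + 13/14·y_{n+1}] ⇒ (1 − 13/14z)y_{n+1} = (1 + 1/14z)y_n
  R(z) = (1 + 1/14z)/(1 − 13/14z).

Boundary: |R(x)|=1, x<0.
x=-1.26: |R|=0.4194
x=-2: |R|=0.3000
x=-10: |R|=0.0278
x=-100: |R|=0.0654
θ=13/14≥1/2 ⇒ |1+1/14x|<|1−13/14x| ∀x<0 ⇒ unbounded interval.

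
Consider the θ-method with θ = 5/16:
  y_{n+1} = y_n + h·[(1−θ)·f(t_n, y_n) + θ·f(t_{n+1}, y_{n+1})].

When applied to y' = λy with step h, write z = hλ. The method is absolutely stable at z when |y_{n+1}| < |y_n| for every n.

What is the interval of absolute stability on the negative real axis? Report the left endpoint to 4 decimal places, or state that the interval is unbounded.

(-5.3333, 0).

Test eqn y'=λy, z=hλ:
  y_{n+1} = y_n + z·[11/16·y_n + 5/16·y_{n+1}] ⇒ (1 − 5/16z)y_{n+1} = (1 + 11/16z)y_n
  so R(z) = (1 + 11/16z)/(1 − 5/16z).

Find x<0 with |R(x)|<1.
x=-0.98: |R|=0.2498
R=−1: 1+11/16x = −1+5/16x ⇒ -3/8x=2 ⇒ x=2/(-3/8)=-5.3333
Confirm numerically:
  x=-4.334: |R|=0.84083 <1
  x=-3.508: |R|=0.67346 <1
  x=-2.606: |R|=0.43631 <1
  x=-2.201: |R|=0.30405 <1
  x=-5.714: |R|=1.05125 >1
  x=-5.447: |R|=1.01577 >1
Interval (-5.3333, 0).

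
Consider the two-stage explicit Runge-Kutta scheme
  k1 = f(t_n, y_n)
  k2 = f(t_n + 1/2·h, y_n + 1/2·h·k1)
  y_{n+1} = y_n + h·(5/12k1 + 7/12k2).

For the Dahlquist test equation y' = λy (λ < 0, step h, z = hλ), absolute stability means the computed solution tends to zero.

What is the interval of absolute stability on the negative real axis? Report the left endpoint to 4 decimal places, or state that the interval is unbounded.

z∈(-3.4286,0).

Test eqn y'=λy, z=hλ:
  k1=λy_n ⇒ h·k1=z·y_n;  k2=λ(1+1/2z)y_n ⇒ h·k2=z(1+1/2z)y_n
  y_{n+1}/y_n = 1 + 5/12z + 7/12z(1+1/2z) = 1 + z + 7/24z²
  so R(z) = 1 + z + 7/24z².

Need |R(x)|<1, x<0.
x=-0.48: |R|=0.5872
R=1: x+7/24x²=0 ⇒ x=−24/7=-3.4286; min R=1−1/(4·7/24)=0.1429>−1
Confirm numerically:
  x=-2.697: |R|=0.42453 <1
  x=-2.098: |R|=0.18580 <1
  x=-1.947: |R|=0.15865 <1
  x=-1.536: |R|=0.15213 <1
  x=-3.451: |R|=1.02258 >1
  x=-3.450: |R|=1.02156 >1
Interval (-3.4286, 0).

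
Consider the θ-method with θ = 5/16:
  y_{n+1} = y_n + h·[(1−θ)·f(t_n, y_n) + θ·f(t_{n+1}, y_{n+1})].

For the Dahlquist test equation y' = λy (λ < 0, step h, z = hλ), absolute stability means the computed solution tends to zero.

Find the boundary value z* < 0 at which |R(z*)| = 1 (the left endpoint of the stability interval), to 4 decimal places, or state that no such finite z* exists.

Set f=λy, z=hλ:
  y_{n+1} = y_n + z·[11/16·y_n + 5/16·y_{n+1}] ⇒ (1 − 5/16z)y_{n+1} = (1 + 11/16z)y_n
  so R(z) = (1 + 11/16z)/(1 − 5/16z).

Solve |R(x)|<1 on ℝ⁻.
x=-0.32: |R|=0.7091
R=−1: 1+11/16x = −1+5/16x ⇒ -3/8x=2 ⇒ x=2/(-3/8)=-5.3333
Confirm numerically:
  x=-4.882: |R|=0.93299 <1
  x=-3.441: |R|=0.65806 <1
  x=-2.659: |R|=0.45226 <1
  x=-2.487: |R|=0.39940 <1
  x=-5.623: |R|=1.03940 >1
  x=-5.502: |R|=1.02326 >1
Interval (-5.3333, 0).

left endpoint -5.3333.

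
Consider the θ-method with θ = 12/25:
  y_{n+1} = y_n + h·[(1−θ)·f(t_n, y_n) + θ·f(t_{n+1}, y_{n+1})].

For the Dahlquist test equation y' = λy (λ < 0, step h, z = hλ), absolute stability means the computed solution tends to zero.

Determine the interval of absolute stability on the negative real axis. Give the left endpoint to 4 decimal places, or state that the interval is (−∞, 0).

(-50.0000, 0).

Test eqn y'=λy, z=hλ:
  y_{n+1} = y_n + z·[13/25·y_n + 12/25·y_{n+1}] ⇒ (1 − 12/25z)y_{n+1} = (1 + 13/25z)y_n
  ⇒ R(z) = (1 + 13/25z)/(1 − 12/25z).

Boundary: |R(x)|=1, x<0.
x=-1.18: |R|=0.2467
R=−1: 1+13/25x = −1+12/25x ⇒ -1/25x=2 ⇒ x=2/(-1/25)=-50.0000
Confirm numerically:
  x=-49.062: |R|=0.99847 <1
  x=-33.741: |R|=0.96218 <1
  x=-32.318: |R|=0.95717 <1
  x=-31.952: |R|=0.95581 <1
  x=-50.596: |R|=1.00094 >1
  x=-50.535: |R|=1.00085 >1
  x=-50.374: |R|=1.00059 >1
Interval (-50.0000, 0).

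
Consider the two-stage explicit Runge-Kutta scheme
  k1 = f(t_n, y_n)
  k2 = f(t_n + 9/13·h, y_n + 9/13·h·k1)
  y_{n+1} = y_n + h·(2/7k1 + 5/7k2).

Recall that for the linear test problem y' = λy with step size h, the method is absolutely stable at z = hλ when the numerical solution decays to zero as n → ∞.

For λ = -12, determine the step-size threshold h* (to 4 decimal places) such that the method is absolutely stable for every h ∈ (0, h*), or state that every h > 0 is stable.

On y'=λy, z=hλ:
  k1=λy_n ⇒ h·k1=z·y_n;  k2=λ(1+9/13z)y_n ⇒ h·k2=z(1+9/13z)y_n
  y_{n+1}/y_n = 1 + 2/7z + 5/7z(1+9/13z) = 1 + z + 45/91z²
  Hence R(z) = 1 + z + 45/91z².

Solve |R(x)|<1 on ℝ⁻.
x=-0.89: |R|=0.5017
R=1: x+45/91x²=0 ⇒ x=−91/45=-2.0222; min R=1−1/(4·45/91)=0.4944>−1
Confirm numerically:
  x=-1.521: |R|=0.62301 <1
  x=-1.394: |R|=0.56694 <1
  x=-1.351: |R|=0.55157 <1
  x=-1.277: |R|=0.52940 <1
  x=-2.438: |R|=1.50126 >1
  x=-2.216: |R|=1.21235 >1
  x=-2.065: |R|=1.04368 >1
Interval (-2.0222, 0).

(-2.0222,0); λ=-12 ⇒ h* = (91/45)/12 = 0.1685.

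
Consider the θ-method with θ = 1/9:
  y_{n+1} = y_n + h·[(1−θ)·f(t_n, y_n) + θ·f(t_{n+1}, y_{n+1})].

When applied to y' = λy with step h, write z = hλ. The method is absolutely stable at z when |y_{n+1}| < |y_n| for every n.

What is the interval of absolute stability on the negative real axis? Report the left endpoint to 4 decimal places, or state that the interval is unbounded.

With y'=λy (z=hλ):
  y_{n+1} = y_n + z·[8/9·y_n + 1/9·y_{n+1}] ⇒ (1 − 1/9z)y_{n+1} = (1 + 8/9z)y_n
  Hence R(z) = (1 + 8/9z)/(1 − 1/9z).

Solve |R(x)|<1 on ℝ⁻.
x=-1.08: |R|=0.0357
R=−1: 1+8/9x = −1+1/9x ⇒ -7/9x=2 ⇒ x=2/(-7/9)=-2.5714
Confirm numerically:
  x=-2.511: |R|=0.96325 <1
  x=-1.979: |R|=0.62228 <1
  x=-1.103: |R|=0.01742 <1
  x=-3.127: |R|=1.32069 >1
  x=-2.967: |R|=1.23139 >1
Stable set (-2.5714, 0).

z∈(-2.5714,0).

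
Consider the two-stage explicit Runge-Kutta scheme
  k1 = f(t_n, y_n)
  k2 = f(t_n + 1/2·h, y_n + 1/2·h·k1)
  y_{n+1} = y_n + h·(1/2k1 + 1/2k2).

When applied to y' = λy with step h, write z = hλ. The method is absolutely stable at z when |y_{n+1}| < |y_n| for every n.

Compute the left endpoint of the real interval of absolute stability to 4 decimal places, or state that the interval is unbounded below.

With y'=λy (z=hλ):
  k1=λy_n ⇒ h·k1=z·y_n;  k2=λ(1+1/2z)y_n ⇒ h·k2=z(1+1/2z)y_n
  y_{n+1}/y_n = 1 + 1/2z + 1/2z(1+1/2z) = 1 + z + 1/4z²
  R(z) = 1 + z + 1/4z².

Boundary: |R(x)|=1, x<0.
x=-1.17: |R|=0.1722
R=1: x+1/4x²=0 ⇒ x=−4=-4.0000; min R=1−1/(4·1/4)=0.0000>−1
Confirm numerically:
  x=-3.954: |R|=0.95453 <1
  x=-3.839: |R|=0.84548 <1
  x=-3.498: |R|=0.56100 <1
  x=-1.743: |R|=0.01651 <1
  x=-4.413: |R|=1.45564 >1
  x=-4.087: |R|=1.08889 >1
Stable set (-4.0000, 0).

z* = -4.0000.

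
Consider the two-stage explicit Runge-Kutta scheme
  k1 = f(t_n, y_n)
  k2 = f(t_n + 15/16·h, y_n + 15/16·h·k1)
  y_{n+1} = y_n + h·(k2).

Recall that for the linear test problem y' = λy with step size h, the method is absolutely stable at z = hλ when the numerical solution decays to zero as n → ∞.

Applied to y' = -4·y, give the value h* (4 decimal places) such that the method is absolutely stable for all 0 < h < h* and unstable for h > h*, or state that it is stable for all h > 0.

(-1.0667,0); λ=-4 ⇒ h* = (16/15)/4 = 0.2667.

Set f=λy, z=hλ:
  k1=λy_n ⇒ h·k1=z·y_n;  k2=λ(1+15/16z)y_n ⇒ h·k2=z(1+15/16z)y_n
  y_{n+1}/y_n = 1 + z(1+15/16z) = 1 + z + 15/16z²
  ⇒ R(z) = 1 + z + 15/16z².

Need |R(x)|<1, x<0.
x=-0.87: |R|=0.8396
R=1: x+15/16x²=0 ⇒ x=−16/15=-1.0667; min R=1−1/(4·15/16)=0.7333>−1
Confirm numerically:
  x=-0.978: |R|=0.91870 <1
  x=-0.624: |R|=0.74104 <1
  x=-0.429: |R|=0.74354 <1
  x=-1.413: |R|=1.45878 >1
  x=-1.161: |R|=1.10268 >1
Stable set (-1.0667, 0).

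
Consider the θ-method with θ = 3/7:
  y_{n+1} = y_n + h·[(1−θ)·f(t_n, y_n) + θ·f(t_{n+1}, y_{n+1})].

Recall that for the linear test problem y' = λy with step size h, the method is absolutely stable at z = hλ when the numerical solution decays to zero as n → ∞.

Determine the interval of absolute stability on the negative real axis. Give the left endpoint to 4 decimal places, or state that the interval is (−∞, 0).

On y'=λy, z=hλ:
  y_{n+1} = y_n + z·[4/7·y_n + 3/7·y_{n+1}] ⇒ (1 − 3/7z)y_{n+1} = (1 + 4/7z)y_n
  so R(z) = (1 + 4/7z)/(1 − 3/7z).

Find x<0 with |R(x)|<1.
x=-1.57: |R|=0.0615
R=−1: 1+4/7x = −1+3/7x ⇒ -1/7x=2 ⇒ x=2/(-1/7)=-14.0000
Confirm numerically:
  x=-13.759: |R|=0.99501 <1
  x=-12.174: |R|=0.95804 <1
  x=-7.962: |R|=0.80451 <1
  x=-14.576: |R|=1.01135 >1
  x=-14.501: |R|=1.00992 >1
Stable set (-14.0000, 0).

(-14.0000, 0).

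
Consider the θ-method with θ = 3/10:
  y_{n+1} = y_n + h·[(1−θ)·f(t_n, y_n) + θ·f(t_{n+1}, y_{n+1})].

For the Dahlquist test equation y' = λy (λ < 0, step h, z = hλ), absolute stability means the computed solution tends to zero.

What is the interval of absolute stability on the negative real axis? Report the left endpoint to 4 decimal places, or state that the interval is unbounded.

Set f=λy, z=hλ:
  y_{n+1} = y_n + z·[7/10·y_n + 3/10·y_{n+1}] ⇒ (1 − 3/10z)y_{n+1} = (1 + 7/10z)y_n
  Hence R(z) = (1 + 7/10z)/(1 − 3/10z).

Need |R(x)|<1, x<0.
x=-0.91: |R|=0.2852
R=−1: 1+7/10x = −1+3/10x ⇒ -2/5x=2 ⇒ x=2/(-2/5)=-5.0000
Confirm numerically:
  x=-3.668: |R|=0.74633 <1
  x=-2.971: |R|=0.57088 <1
  x=-2.851: |R|=0.53668 <1
  x=-2.211: |R|=0.32929 <1
  x=-5.293: |R|=1.04529 >1
  x=-5.108: |R|=1.01706 >1
So |R|<1 on (-5.0000, 0).

(-5.0000, 0).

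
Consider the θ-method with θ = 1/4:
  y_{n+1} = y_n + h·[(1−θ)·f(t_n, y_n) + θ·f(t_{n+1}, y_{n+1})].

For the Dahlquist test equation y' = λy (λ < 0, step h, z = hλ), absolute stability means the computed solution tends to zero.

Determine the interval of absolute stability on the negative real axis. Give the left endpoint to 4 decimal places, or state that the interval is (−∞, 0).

With y'=λy (z=hλ):
  y_{n+1} = y_n + z·[3/4·y_n + 1/4·y_{n+1}] ⇒ (1 − 1/4z)y_{n+1} = (1 + 3/4z)y_n
  R(z) = (1 + 3/4z)/(1 − 1/4z).

Find x<0 with |R(x)|<1.
x=-1.27: |R|=0.0361
R=−1: 1+3/4x = −1+1/4x ⇒ -1/2x=2 ⇒ x=2/(-1/2)=-4.0000
Confirm numerically:
  x=-3.874: |R|=0.96800 <1
  x=-3.148: |R|=0.76161 <1
  x=-2.289: |R|=0.45588 <1
  x=-1.868: |R|=0.27335 <1
  x=-4.322: |R|=1.07739 >1
  x=-4.256: |R|=1.06202 >1
  x=-4.078: |R|=1.01931 >1
Stable set (-4.0000, 0).

(-4.0000, 0).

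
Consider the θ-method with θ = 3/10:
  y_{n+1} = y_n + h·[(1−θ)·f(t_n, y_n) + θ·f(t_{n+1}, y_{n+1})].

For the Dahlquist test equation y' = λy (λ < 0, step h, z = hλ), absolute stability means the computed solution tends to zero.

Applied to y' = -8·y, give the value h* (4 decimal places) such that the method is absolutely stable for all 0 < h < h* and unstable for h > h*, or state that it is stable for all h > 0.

(-5.0000,0); λ=-8 ⇒ h* = (5)/8 = 0.6250.

Test eqn y'=λy, z=hλ:
  y_{n+1} = y_n + z·[7/10·y_n + 3/10·y_{n+1}] ⇒ (1 − 3/10z)y_{n+1} = (1 + 7/10z)y_n
  Hence R(z) = (1 + 7/10z)/(1 − 3/10z).

Need |R(x)|<1, x<0.
x=-1.64: |R|=0.0992
R=−1: 1+7/10x = −1+3/10x ⇒ -2/5x=2 ⇒ x=2/(-2/5)=-5.0000
Confirm numerically:
  x=-4.102: |R|=0.83897 <1
  x=-3.218: |R|=0.63733 <1
  x=-2.299: |R|=0.36060 <1
  x=-5.504: |R|=1.07604 >1
  x=-5.274: |R|=1.04244 >1
So |R|<1 on (-5.0000, 0).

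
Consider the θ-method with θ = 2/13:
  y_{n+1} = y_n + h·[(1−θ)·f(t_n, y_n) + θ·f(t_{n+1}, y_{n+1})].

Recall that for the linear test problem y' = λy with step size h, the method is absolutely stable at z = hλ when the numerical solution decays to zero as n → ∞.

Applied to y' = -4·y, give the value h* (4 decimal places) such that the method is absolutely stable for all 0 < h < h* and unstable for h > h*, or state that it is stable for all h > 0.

Test eqn y'=λy, z=hλ:
  y_{n+1} = y_n + z·[11/13·y_n + 2/13·y_{n+1}] ⇒ (1 − 2/13z)y_{n+1} = (1 + 11/13z)y_n
  Hence R(z) = (1 + 11/13z)/(1 − 2/13z).

Solve |R(x)|<1 on ℝ⁻.
x=-1.8: |R|=0.4096
R=−1: 1+11/13x = −1+2/13x ⇒ -9/13x=2 ⇒ x=2/(-9/13)=-2.8889
Confirm numerically:
  x=-2.853: |R|=0.98273 <1
  x=-2.596: |R|=0.85510 <1
  x=-1.812: |R|=0.41699 <1
  x=-3.410: |R|=1.23663 >1
  x=-3.256: |R|=1.16933 >1
  x=-3.057: |R|=1.07916 >1
Interval (-2.8889, 0).

(-2.8889,0); λ=-4 ⇒ h* = (26/9)/4 = 0.7222.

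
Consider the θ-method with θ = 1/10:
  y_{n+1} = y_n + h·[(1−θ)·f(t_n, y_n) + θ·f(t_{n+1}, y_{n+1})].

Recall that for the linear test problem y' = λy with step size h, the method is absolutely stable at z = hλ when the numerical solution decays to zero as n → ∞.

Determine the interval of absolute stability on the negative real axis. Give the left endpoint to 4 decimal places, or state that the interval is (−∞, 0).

(-2.5000, 0).

On y'=λy, z=hλ:
  y_{n+1} = y_n + z·[9/10·y_n + 1/10·y_{n+1}] ⇒ (1 − 1/10z)y_{n+1} = (1 + 9/10z)y_n
  ⇒ R(z) = (1 + 9/10z)/(1 − 1/10z).

Solve |R(x)|<1 on ℝ⁻.
x=-1.34: |R|=0.1817
R=−1: 1+9/10x = −1+1/10x ⇒ -4/5x=2 ⇒ x=2/(-4/5)=-2.5000
Confirm numerically:
  x=-2.276: |R|=0.85402 <1
  x=-1.883: |R|=0.58462 <1
  x=-1.870: |R|=0.57540 <1
  x=-2.797: |R|=1.18567 >1
  x=-2.749: |R|=1.15625 >1
  x=-2.746: |R|=1.15440 >1
Interval (-2.5000, 0).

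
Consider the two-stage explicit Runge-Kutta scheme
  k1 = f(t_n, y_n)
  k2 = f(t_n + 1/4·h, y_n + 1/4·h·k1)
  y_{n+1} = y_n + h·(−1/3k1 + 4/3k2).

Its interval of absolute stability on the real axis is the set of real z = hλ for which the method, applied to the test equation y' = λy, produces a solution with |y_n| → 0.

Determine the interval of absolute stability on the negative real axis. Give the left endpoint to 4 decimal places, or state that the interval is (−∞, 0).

z∈(-3.0000,0).

With y'=λy (z=hλ):
  k1=λy_n ⇒ h·k1=z·y_n;  k2=λ(1+1/4z)y_n ⇒ h·k2=z(1+1/4z)y_n
  y_{n+1}/y_n = 1 − 1/3z + 4/3z(1+1/4z) = 1 + z + 1/3z²
  R(z) = 1 + z + 1/3z².

Need |R(x)|<1, x<0.
x=-1.45: |R|=0.2508
R=1: x+1/3x²=0 ⇒ x=−3=-3.0000; min R=1−1/(4·1/3)=0.2500>−1
Confirm numerically:
  x=-2.390: |R|=0.51403 <1
  x=-2.352: |R|=0.49197 <1
  x=-1.528: |R|=0.25026 <1
  x=-1.493: |R|=0.25002 <1
  x=-3.420: |R|=1.47880 >1
  x=-3.174: |R|=1.18409 >1
  x=-3.107: |R|=1.11082 >1
So |R|<1 on (-3.0000, 0).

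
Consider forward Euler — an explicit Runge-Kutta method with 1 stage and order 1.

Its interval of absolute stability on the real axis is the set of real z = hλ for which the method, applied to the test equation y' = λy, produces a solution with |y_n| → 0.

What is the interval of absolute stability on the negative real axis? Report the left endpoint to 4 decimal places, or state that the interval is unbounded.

(-2.0000, 0).

Test eqn y'=λy, z=hλ:
  order 1, 1-stage ⇒ R(z)=1+z
  (e.g. R(-1.04)=-0.04000, |R|=0.04000)

Need |R(x)|<1, x<0.
x=-1.04: |R|=0.0400
|R(-2.39)|=1.3900 |R(-2.28)|=1.2800 |R(-1.04)|=0.0400
Bisect:
  x_lo=-2.4465 |R|=1.4465  x_hi=-0.3059 |R|=0.6941
  mid=-1.37623 |R|=0.37623 →hi
  mid=-1.91137 |R|=0.91137 →hi
  mid=-2.17894 |R|=1.17894 →lo
  mid=-2.04516 |R|=1.04516 →lo
  mid=-1.97826 |R|=0.97826 →hi
  mid=-2.01171 |R|=1.01171 →lo
  mid=-1.99499 |R|=0.99499 →hi
  mid=-2.00335 |R|=1.00335 →lo
  mid=-1.99917 |R|=0.99917 →hi
  ...
  [-2.00008,-1.99995] ⇒ x*=-2.0000
So |R|<1 on (-2.0000, 0).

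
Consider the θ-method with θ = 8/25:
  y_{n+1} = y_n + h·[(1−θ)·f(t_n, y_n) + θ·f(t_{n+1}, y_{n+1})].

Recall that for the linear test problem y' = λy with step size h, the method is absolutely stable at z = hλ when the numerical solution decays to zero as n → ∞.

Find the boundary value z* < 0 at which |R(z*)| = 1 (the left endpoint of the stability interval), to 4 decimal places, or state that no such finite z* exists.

left endpoint -5.5556.

Test eqn y'=λy, z=hλ:
  y_{n+1} = y_n + z·[17/25·y_n + 8/25·y_{n+1}] ⇒ (1 − 8/25z)y_{n+1} = (1 + 17/25z)y_n
  R(z) = (1 + 17/25z)/(1 − 8/25z).

Boundary: |R(x)|=1, x<0.
x=-0.62: |R|=0.4826
R=−1: 1+17/25x = −1+8/25x ⇒ -9/25x=2 ⇒ x=2/(-9/25)=-5.5556
Confirm numerically:
  x=-4.829: |R|=0.89724 <1
  x=-2.520: |R|=0.39504 <1
  x=-2.272: |R|=0.31555 <1
  x=-5.759: |R|=1.02576 >1
  x=-5.690: |R|=1.01716 >1
Stable set (-5.5556, 0).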